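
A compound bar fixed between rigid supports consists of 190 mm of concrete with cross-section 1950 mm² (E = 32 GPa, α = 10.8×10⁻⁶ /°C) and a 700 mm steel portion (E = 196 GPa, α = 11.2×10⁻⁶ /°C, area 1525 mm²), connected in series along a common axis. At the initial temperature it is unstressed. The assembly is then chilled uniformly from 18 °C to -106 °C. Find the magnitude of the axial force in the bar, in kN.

Free thermal contraction of the whole bar: Σ αᵢΔT Lᵢ = 10.8×10⁻⁶×124×190 + 11.2×10⁻⁶×124×700 = 1.227 mm.
Since the ends are fixed, an axial force P builds up, equal in every segment, with P · Σ Lᵢ/(AᵢEᵢ) = δ_free.
Σ Lᵢ/(AᵢEᵢ) = 190/(1950×32×10³) + 700/(1525×196×10³) = 5.387×10⁻⁶ mm/N.
Hence P = δ_free / Σ(L/AE) = 1.227/5.387×10⁻⁶ = 227.7 kN (tensile).

P ≈ 228 kN (tensile)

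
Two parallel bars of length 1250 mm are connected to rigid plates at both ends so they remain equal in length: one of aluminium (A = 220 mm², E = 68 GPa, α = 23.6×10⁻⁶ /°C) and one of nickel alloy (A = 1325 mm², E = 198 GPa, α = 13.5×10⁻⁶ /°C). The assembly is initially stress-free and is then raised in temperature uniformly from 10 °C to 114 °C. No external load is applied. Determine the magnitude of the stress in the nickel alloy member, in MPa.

The aluminium has the larger α, so on heating it would change length more than the nickel alloy if both were free. The rigid plates force a common final length, so the aluminium is put into compression and the nickel alloy into tension, with equal and opposite forces P (no external load).
Setting the final lengths equal and cancelling L: (α₁ − α₂)ΔT = P/(A₁E₁) + P/(A₂E₂).
|α₁ − α₂|·ΔT = 10.1×10⁻⁶ × 104 = 0.00105.
1/(A₁E₁) + 1/(A₂E₂) = 1/(220×68×10³) + 1/(1325×198×10³) = 7.066×10⁻⁸ N⁻¹.
P = 0.00105 / 7.066×10⁻⁸ = 14870 N = 14.87 kN.
σ_{nickel alloy} = P/A₂ = 14870/1325 = 11.22 MPa, tensile.

σ ≈ 11.2 MPa (tensile)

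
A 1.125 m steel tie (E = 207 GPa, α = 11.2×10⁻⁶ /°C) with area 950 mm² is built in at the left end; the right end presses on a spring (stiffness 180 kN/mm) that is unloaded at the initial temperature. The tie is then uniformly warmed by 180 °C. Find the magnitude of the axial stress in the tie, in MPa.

σ ≈ 212 MPa (compressive)

Free thermal expansion: δ_free = αΔT L = 11.2×10⁻⁶ × 180 × 1125 = 2.268 mm.
Let P be the compressive force at the spring. The tie shortens elastically by PL/(AE) and the spring compresses by P/k; together these equal δ_free.
P [ L/(AE) + 1/k ] = δ_free → P [ 1125/(950×207×10³) + 1/(180×10³) ] = 2.268.
P = 2.268 / 1.128×10⁻⁵ = 201100 N.
σ = P/A = 201100/950 = 211.7 MPa.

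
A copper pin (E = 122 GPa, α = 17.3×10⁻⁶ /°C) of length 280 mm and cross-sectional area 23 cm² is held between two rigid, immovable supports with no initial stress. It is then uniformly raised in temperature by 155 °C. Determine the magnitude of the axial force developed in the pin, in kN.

With zero net strain, σ = E·αΔT = 122 GPa × 17.3×10⁻⁶ × 155 = 327.1 MPa.
Then P = σA = 327.1 × 2300 mm² = 752.4 kN, compressive.

P ≈ 752 kN (compressive)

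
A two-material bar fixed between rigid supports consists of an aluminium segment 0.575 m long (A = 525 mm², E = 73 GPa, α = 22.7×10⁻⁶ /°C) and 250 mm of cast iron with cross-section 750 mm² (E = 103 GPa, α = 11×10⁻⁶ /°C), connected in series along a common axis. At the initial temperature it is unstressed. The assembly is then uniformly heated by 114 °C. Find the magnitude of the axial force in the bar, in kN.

Free thermal expansion of the whole bar: Σ αᵢΔT Lᵢ = 22.7×10⁻⁶×114×575 + 11×10⁻⁶×114×250 = 1.801 mm.
The walls prevent any net length change, so an axial force P (same in every segment) develops. Compatibility: P · Σ Lᵢ/(AᵢEᵢ) = δ_free.
The series flexibility is Σ Lᵢ/(AᵢEᵢ) = 575/(525×73×10³) + 250/(750×103×10³) = 1.824×10⁻⁵ mm/N.
So P = 1.801 / 1.824×10⁻⁵ = 98.77 kN, compressive.

P ≈ 98.8 kN (compressive)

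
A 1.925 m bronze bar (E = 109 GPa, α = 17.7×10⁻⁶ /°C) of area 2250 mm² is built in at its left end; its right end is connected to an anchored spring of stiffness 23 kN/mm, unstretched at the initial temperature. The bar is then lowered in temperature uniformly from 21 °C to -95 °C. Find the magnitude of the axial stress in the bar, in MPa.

If the spring were absent the bar would shorten by αΔT L = 17.7×10⁻⁶ × 116 × 1925 = 3.952 mm.
Let P be the tensile force in the spring. The bar extends elastically by PL/(AE) and the spring stretches by P/k; together these equal δ_free.
P [ L/(AE) + 1/k ] = δ_free → P [ 1925/(2250×109×10³) + 1/(23×10³) ] = 3.952.
P = 3.952 / 5.133×10⁻⁵ = 77000 N.
σ = P/A = 77000/2250 = 34.22 MPa.

σ ≈ 34.2 MPa (tensile)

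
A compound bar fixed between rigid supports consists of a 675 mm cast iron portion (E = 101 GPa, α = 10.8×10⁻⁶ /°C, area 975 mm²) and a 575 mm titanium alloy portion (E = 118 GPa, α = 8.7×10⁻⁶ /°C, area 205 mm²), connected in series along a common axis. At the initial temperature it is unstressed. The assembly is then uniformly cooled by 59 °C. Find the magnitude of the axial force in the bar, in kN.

P ≈ 23.7 kN (tensile)

With the walls removed the bar would change length by δ_free = Σ αᵢΔT Lᵢ = 10.8×10⁻⁶×59×675 + 8.7×10⁻⁶×59×575 = 0.7253 mm.
The rigid supports impose zero overall length change; the single axial force P common to all segments must satisfy P Σ Lᵢ/(AᵢEᵢ) = δ_free.
Σ Lᵢ/(AᵢEᵢ) = 675/(975×101×10³) + 575/(205×118×10³) = 3.062×10⁻⁵ mm/N.
P = 0.7253 / 3.062×10⁻⁵ = 23680 N = 23.68 kN, tensile.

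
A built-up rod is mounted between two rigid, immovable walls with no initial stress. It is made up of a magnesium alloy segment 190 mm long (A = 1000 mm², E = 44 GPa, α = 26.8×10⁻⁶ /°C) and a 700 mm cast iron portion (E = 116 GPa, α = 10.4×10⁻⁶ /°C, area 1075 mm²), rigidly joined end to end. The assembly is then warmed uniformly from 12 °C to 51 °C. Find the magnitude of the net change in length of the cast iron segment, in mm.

|ΔL| ≈ 0.0112 mm

With the walls removed the bar would change length by δ_free = Σ αᵢΔT Lᵢ = 26.8×10⁻⁶×39×190 + 10.4×10⁻⁶×39×700 = 0.4825 mm.
The walls prevent any net length change, so an axial force P (same in every segment) develops. Compatibility: P · Σ Lᵢ/(AᵢEᵢ) = δ_free.
Σ Lᵢ/(AᵢEᵢ) = 190/(1000×44×10³) + 700/(1075×116×10³) = 9.932×10⁻⁶ mm/N.
Hence P = δ_free / Σ(L/AE) = 0.4825/9.932×10⁻⁶ = 48.58 kN (compressive).
For the cast iron segment, free thermal change = 10.4×10⁻⁶×39×700 = 0.2839 mm and elastic change from P = 48580×700/(1075×116×10³) = 0.2727 mm; these oppose, so the net change is 0.0112 mm (segment lengthens).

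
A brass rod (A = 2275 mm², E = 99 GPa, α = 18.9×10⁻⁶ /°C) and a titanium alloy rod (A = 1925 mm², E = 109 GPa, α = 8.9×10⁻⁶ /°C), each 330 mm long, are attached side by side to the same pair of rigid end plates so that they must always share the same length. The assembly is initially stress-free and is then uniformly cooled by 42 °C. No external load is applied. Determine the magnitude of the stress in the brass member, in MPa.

The brass has the larger α, so on cooling it would change length more than the titanium alloy if both were free. The rigid plates force a common final length, so the brass is put into tension and the titanium alloy into compression, with equal and opposite forces P (no external load).
Equating the net (thermal + elastic) strains gives |α₁ − α₂|·ΔT = P·[1/(A₁E₁) + 1/(A₂E₂)].
|α₁ − α₂|·ΔT = 10×10⁻⁶ × 42 = 0.00042.
1/(A₁E₁) + 1/(A₂E₂) = 1/(2275×99×10³) + 1/(1925×109×10³) = 9.206×10⁻⁹ N⁻¹.
So P = 0.00042 / 9.206×10⁻⁹ = 45.62 kN.
σ_{brass} = P/A₁ = 45620/2275 = 20.05 MPa, tensile.

σ ≈ 20.1 MPa (tensile)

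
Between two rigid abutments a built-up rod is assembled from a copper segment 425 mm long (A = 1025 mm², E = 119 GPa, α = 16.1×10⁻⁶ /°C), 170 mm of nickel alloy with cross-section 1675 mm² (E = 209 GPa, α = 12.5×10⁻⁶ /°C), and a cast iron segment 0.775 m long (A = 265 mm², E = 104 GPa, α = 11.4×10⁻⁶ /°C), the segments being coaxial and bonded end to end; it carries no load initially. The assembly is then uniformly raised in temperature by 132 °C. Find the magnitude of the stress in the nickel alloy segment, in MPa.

With the walls removed the bar would change length by δ_free = Σ αᵢΔT Lᵢ = 16.1×10⁻⁶×132×425 + 12.5×10⁻⁶×132×170 + 11.4×10⁻⁶×132×775 = 2.35 mm.
The rigid supports impose zero overall length change; the single axial force P common to all segments must satisfy P Σ Lᵢ/(AᵢEᵢ) = δ_free.
The series flexibility is Σ Lᵢ/(AᵢEᵢ) = 425/(1025×119×10³) + 170/(1675×209×10³) + 775/(265×104×10³) = 3.209×10⁻⁵ mm/N.
So P = 2.35 / 3.209×10⁻⁵ = 73.23 kN, compressive.
σ_{nickel alloy} = P / A = 73230 / 1675 = 43.72 MPa.

σ ≈ 43.7 MPa (compressive)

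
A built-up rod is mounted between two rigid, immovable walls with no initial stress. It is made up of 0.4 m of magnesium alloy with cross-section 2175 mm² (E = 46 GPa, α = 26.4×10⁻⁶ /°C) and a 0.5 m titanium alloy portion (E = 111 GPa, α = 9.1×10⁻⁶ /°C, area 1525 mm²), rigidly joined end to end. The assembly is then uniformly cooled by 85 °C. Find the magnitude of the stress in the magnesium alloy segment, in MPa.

If the supports were absent, the total length change would be Σ αᵢΔT Lᵢ = 26.4×10⁻⁶×85×400 + 9.1×10⁻⁶×85×500 = 1.284 mm.
The rigid supports impose zero overall length change; the single axial force P common to all segments must satisfy P Σ Lᵢ/(AᵢEᵢ) = δ_free.
Σ Lᵢ/(AᵢEᵢ) = 400/(2175×46×10³) + 500/(1525×111×10³) = 6.952×10⁻⁶ mm/N.
So P = 1.284 / 6.952×10⁻⁶ = 184.8 kN, tensile.
σ_{magnesium alloy} = P / A = 184800 / 2175 = 84.94 MPa.

σ ≈ 84.9 MPa (tensile)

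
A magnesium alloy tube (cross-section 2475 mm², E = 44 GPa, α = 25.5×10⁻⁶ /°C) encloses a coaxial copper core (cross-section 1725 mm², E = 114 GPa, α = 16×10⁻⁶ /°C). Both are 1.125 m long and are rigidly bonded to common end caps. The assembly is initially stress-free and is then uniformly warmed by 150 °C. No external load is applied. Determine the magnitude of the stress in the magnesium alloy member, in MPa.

σ ≈ 40.4 MPa (compressive)

The magnesium alloy has the larger α, so on heating it would change length more than the copper if both were free. The rigid plates force a common final length, so the magnesium alloy is put into compression and the copper into tension, with equal and opposite forces P (no external load).
Setting the final lengths equal and cancelling L: (α₁ − α₂)ΔT = P/(A₁E₁) + P/(A₂E₂).
|α₁ − α₂|·ΔT = 9.5×10⁻⁶ × 150 = 0.001425.
1/(A₁E₁) + 1/(A₂E₂) = 1/(2475×44×10³) + 1/(1725×114×10³) = 1.427×10⁻⁸ N⁻¹.
So P = 0.001425 / 1.427×10⁻⁸ = 99.87 kN.
σ_{magnesium alloy} = P/A₁ = 99870/2475 = 40.35 MPa, compressive.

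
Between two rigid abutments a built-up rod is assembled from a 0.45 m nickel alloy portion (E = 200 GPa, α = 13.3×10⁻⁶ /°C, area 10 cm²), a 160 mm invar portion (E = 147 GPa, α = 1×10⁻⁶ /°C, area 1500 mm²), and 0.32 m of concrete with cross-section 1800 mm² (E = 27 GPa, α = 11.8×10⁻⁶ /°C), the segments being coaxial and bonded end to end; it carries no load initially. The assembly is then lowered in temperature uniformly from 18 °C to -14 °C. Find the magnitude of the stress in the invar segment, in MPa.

σ ≈ 22.1 MPa (tensile)

With the walls removed the bar would change length by δ_free = Σ αᵢΔT Lᵢ = 13.3×10⁻⁶×32×450 + 1×10⁻⁶×32×160 + 11.8×10⁻⁶×32×320 = 0.3175 mm.
The walls prevent any net length change, so an axial force P (same in every segment) develops. Compatibility: P · Σ Lᵢ/(AᵢEᵢ) = δ_free.
The series flexibility is Σ Lᵢ/(AᵢEᵢ) = 450/(1000×200×10³) + 160/(1500×147×10³) + 320/(1800×27×10³) = 9.56×10⁻⁶ mm/N.
P = 0.3175 / 9.56×10⁻⁶ = 33210 N = 33.21 kN, tensile.
σ_{invar} = P / A = 33210 / 1500 = 22.14 MPa.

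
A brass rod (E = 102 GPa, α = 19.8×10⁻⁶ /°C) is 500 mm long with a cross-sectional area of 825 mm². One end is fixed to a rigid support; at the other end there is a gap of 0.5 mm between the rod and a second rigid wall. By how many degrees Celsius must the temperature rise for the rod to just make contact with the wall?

ΔT ≈ 50.5 °C

The gap closes when αΔT L = 0.5 mm, since the rod is still unstressed at that instant.
ΔT = 0.5 / (19.8×10⁻⁶ × 500) = 50.51 °C.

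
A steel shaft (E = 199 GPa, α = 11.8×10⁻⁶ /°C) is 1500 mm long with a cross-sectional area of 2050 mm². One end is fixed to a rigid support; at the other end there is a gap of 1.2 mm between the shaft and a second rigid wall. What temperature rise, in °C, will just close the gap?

Contact occurs when the free expansion equals the gap: αΔT L = 1.2 mm.
ΔT = 1.2 / (11.8×10⁻⁶ × 1500) = 67.8 °C.

ΔT ≈ 67.8 °C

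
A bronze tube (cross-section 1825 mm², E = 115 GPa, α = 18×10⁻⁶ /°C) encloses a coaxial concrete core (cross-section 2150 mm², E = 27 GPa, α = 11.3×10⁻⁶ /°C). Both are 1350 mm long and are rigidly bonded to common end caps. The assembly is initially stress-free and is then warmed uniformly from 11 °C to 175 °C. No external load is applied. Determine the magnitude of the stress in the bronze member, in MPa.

The bronze has the larger α, so on heating it would change length more than the concrete if both were free. The rigid plates force a common final length, so the bronze is put into compression and the concrete into tension, with equal and opposite forces P (no external load).
Compatibility of the two members (thermal + elastic change equal): (α₁ − α₂)ΔT = P·[1/(A₁E₁) + 1/(A₂E₂)].
|α₁ − α₂|·ΔT = 6.7×10⁻⁶ × 164 = 0.001099.
1/(A₁E₁) + 1/(A₂E₂) = 1/(1825×115×10³) + 1/(2150×27×10³) = 2.199×10⁻⁸ N⁻¹.
P = 0.001099 / 2.199×10⁻⁸ = 49970 N = 49.97 kN.
σ_{bronze} = P/A₁ = 49970/1825 = 27.38 MPa, compressive.

σ ≈ 27.4 MPa (compressive)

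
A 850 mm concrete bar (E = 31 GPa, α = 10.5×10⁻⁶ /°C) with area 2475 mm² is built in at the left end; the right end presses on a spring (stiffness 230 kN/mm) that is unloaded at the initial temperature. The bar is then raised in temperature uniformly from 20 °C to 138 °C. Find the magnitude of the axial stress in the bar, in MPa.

The unrestrained thermal change is αΔT L = 10.5×10⁻⁶ × 118 × 850 = 1.053 mm.
Let P be the compressive force at the spring. The bar shortens elastically by PL/(AE) and the spring compresses by P/k; together these equal δ_free.
So P = δ_free / [L/(AE) + 1/k] = 1.053 / [ 850/(2475×31×10³) + 1/(230×10³) ].
P = 1.053 / 1.543×10⁻⁵ = 68270 N.
σ = P/A = 68270/2475 = 27.58 MPa.

σ ≈ 27.6 MPa (compressive)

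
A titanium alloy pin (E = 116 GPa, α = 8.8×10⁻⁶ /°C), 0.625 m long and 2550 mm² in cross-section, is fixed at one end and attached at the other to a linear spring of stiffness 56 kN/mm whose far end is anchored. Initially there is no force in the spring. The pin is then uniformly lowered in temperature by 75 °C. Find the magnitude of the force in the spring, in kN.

The unrestrained thermal change is αΔT L = 8.8×10⁻⁶ × 75 × 625 = 0.4125 mm.
Let P be the tensile force in the spring. The pin extends elastically by PL/(AE) and the spring stretches by P/k; together these equal δ_free.
So P = δ_free / [L/(AE) + 1/k] = 0.4125 / [ 625/(2550×116×10³) + 1/(56×10³) ].
P = 0.4125 / 1.997×10⁻⁵ = 20660 N.

P ≈ 20.7 kN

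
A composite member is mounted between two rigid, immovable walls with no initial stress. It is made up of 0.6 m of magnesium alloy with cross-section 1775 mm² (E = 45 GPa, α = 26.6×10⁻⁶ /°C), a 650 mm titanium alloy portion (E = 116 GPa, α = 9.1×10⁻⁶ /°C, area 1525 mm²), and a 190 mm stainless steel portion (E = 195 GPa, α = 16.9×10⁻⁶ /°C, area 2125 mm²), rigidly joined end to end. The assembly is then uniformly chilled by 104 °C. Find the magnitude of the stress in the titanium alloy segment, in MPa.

Free thermal contraction of the whole bar: Σ αᵢΔT Lᵢ = 26.6×10⁻⁶×104×600 + 9.1×10⁻⁶×104×650 + 16.9×10⁻⁶×104×190 = 2.609 mm.
The rigid supports impose zero overall length change; the single axial force P common to all segments must satisfy P Σ Lᵢ/(AᵢEᵢ) = δ_free.
Σ Lᵢ/(AᵢEᵢ) = 600/(1775×45×10³) + 650/(1525×116×10³) + 190/(2125×195×10³) = 1.164×10⁻⁵ mm/N.
So P = 2.609 / 1.164×10⁻⁵ = 224 kN, tensile.
σ_{titanium alloy} = P / A = 224000 / 1525 = 146.9 MPa.

σ ≈ 147 MPa (tensile)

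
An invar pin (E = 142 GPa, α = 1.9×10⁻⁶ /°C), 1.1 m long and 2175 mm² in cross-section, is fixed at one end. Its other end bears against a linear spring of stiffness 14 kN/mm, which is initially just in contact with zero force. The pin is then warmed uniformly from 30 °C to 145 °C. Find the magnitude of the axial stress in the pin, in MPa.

The unrestrained thermal change is αΔT L = 1.9×10⁻⁶ × 115 × 1100 = 0.2403 mm.
With a force P in the spring, the elastic change of the pin is PL/(AE) and that of the spring is P/k; compatibility requires their sum to equal δ_free.
So P = δ_free / [L/(AE) + 1/k] = 0.2403 / [ 1100/(2175×142×10³) + 1/(14×10³) ].
P = 0.2403 / 7.499×10⁻⁵ = 3205 N.
σ = P/A = 3205/2175 = 1.474 MPa.

σ ≈ 1.47 MPa (compressive)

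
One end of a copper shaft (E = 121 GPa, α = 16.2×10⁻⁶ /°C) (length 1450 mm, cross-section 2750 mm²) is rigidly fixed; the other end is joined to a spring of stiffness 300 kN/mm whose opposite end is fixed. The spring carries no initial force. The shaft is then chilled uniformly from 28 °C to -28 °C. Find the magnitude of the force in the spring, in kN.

P ≈ 171 kN

If the spring were absent the shaft would shorten by αΔT L = 16.2×10⁻⁶ × 56 × 1450 = 1.315 mm.
With a force P in the spring, the elastic change of the shaft is PL/(AE) and that of the spring is P/k; compatibility requires their sum to equal δ_free.
P [ L/(AE) + 1/k ] = δ_free → P [ 1450/(2750×121×10³) + 1/(300×10³) ] = 1.315.
P = 1.315 / 7.691×10⁻⁶ = 171000 N.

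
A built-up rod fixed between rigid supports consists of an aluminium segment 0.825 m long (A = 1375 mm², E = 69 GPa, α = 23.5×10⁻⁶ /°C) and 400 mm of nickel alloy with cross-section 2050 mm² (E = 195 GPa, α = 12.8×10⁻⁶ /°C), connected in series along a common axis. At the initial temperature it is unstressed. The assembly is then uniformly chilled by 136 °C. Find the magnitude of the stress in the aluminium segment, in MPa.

Free thermal contraction of the whole bar: Σ αᵢΔT Lᵢ = 23.5×10⁻⁶×136×825 + 12.8×10⁻⁶×136×400 = 3.333 mm.
Since the ends are fixed, an axial force P builds up, equal in every segment, with P · Σ Lᵢ/(AᵢEᵢ) = δ_free.
Σ Lᵢ/(AᵢEᵢ) = 825/(1375×69×10³) + 400/(2050×195×10³) = 9.696×10⁻⁶ mm/N.
Hence P = δ_free / Σ(L/AE) = 3.333/9.696×10⁻⁶ = 343.7 kN (tensile).
σ_{aluminium} = P / A = 343700 / 1375 = 250 MPa.

σ ≈ 250 MPa (tensile)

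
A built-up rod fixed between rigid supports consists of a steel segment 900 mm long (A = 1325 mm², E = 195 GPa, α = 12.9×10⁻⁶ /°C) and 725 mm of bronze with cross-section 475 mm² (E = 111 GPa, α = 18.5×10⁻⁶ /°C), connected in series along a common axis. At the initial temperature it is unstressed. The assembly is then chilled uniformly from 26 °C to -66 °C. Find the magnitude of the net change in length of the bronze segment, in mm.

|ΔL| ≈ 0.603 mm

With the walls removed the bar would change length by δ_free = Σ αᵢΔT Lᵢ = 12.9×10⁻⁶×92×900 + 18.5×10⁻⁶×92×725 = 2.302 mm.
Since the ends are fixed, an axial force P builds up, equal in every segment, with P · Σ Lᵢ/(AᵢEᵢ) = δ_free.
The series flexibility is Σ Lᵢ/(AᵢEᵢ) = 900/(1325×195×10³) + 725/(475×111×10³) = 1.723×10⁻⁵ mm/N.
P = 2.302 / 1.723×10⁻⁵ = 133600 N = 133.6 kN, tensile.
For the bronze segment, free thermal change = 18.5×10⁻⁶×92×725 = 1.234 mm and elastic change from P = 133600×725/(475×111×10³) = 1.837 mm; these oppose, so the net change is 0.603 mm (segment lengthens).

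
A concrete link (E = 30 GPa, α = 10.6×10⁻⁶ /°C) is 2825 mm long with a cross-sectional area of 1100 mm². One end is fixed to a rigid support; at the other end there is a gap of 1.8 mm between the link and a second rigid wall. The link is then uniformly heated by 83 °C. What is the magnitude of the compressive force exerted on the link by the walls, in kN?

P ≈ 8.01 kN

If the wall were absent the link would grow by αΔT L = 10.6×10⁻⁶ × 83 × 2825 = 2.485 mm.
The gap closes (δ_free > 1.8 mm) and the wall then resists a further 2.485 − 1.8 = 0.6854 mm of expansion.
So σ = E(δ_free − g)/L = 30×10³ × 0.6854/2825 = 7.279 MPa.
P = σA = 7.279 × 1100 = 8.007 kN.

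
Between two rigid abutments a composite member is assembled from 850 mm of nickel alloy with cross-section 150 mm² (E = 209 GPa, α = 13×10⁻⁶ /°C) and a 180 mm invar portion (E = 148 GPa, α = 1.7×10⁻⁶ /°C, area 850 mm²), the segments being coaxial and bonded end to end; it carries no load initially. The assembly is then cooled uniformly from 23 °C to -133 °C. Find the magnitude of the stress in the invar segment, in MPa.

If the supports were absent, the total length change would be Σ αᵢΔT Lᵢ = 13×10⁻⁶×156×850 + 1.7×10⁻⁶×156×180 = 1.772 mm.
The walls prevent any net length change, so an axial force P (same in every segment) develops. Compatibility: P · Σ Lᵢ/(AᵢEᵢ) = δ_free.
The series flexibility is Σ Lᵢ/(AᵢEᵢ) = 850/(150×209×10³) + 180/(850×148×10³) = 2.854×10⁻⁵ mm/N.
Hence P = δ_free / Σ(L/AE) = 1.772/2.854×10⁻⁵ = 62.06 kN (tensile).
σ_{invar} = P / A = 62060 / 850 = 73.02 MPa.

σ ≈ 73 MPa (tensile)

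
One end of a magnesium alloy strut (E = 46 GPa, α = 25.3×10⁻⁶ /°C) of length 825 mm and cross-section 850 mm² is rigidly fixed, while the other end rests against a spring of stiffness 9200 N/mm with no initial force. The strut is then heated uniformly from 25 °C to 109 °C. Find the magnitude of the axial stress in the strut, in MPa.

The unrestrained thermal change is αΔT L = 25.3×10⁻⁶ × 84 × 825 = 1.753 mm.
With a force P in the spring, the elastic change of the strut is PL/(AE) and that of the spring is P/k; compatibility requires their sum to equal δ_free.
P [ L/(AE) + 1/k ] = δ_free → P [ 825/(850×46×10³) + 1/(9200) ] = 1.753.
P = 1.753 / 0.0001298 = 13510 N.
σ = P/A = 13510/850 = 15.89 MPa.

σ ≈ 15.9 MPa (compressive)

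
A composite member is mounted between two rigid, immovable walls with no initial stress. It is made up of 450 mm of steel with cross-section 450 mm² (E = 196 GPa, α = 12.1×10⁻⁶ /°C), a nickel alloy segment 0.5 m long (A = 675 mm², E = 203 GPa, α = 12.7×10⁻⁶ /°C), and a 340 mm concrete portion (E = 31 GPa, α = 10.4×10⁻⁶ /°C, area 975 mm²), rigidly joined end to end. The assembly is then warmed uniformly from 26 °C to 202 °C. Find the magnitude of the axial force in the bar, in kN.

Free thermal expansion of the whole bar: Σ αᵢΔT Lᵢ = 12.1×10⁻⁶×176×450 + 12.7×10⁻⁶×176×500 + 10.4×10⁻⁶×176×340 = 2.698 mm.
Since the ends are fixed, an axial force P builds up, equal in every segment, with P · Σ Lᵢ/(AᵢEᵢ) = δ_free.
The series flexibility is Σ Lᵢ/(AᵢEᵢ) = 450/(450×196×10³) + 500/(675×203×10³) + 340/(975×31×10³) = 2×10⁻⁵ mm/N.
Hence P = δ_free / Σ(L/AE) = 2.698/2×10⁻⁵ = 134.9 kN (compressive).

P ≈ 135 kN (compressive)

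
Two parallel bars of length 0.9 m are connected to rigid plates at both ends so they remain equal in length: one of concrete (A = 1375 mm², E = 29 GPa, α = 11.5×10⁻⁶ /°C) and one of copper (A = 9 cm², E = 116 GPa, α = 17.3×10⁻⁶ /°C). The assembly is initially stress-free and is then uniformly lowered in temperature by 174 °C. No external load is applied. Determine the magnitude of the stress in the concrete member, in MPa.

σ ≈ 21.2 MPa (compressive)

Both members must finish at the same length. With the larger α, the copper tends to over-contract; the plates restrain it, putting the copper in tension and the concrete in compression. With no external load the two internal forces are equal and opposite, magnitude P.
Equating the net (thermal + elastic) strains gives |α₁ − α₂|·ΔT = P·[1/(A₁E₁) + 1/(A₂E₂)].
|α₁ − α₂|·ΔT = 5.8×10⁻⁶ × 174 = 0.001009.
1/(A₁E₁) + 1/(A₂E₂) = 1/(1375×29×10³) + 1/(900×116×10³) = 3.466×10⁻⁸ N⁻¹.
P = 0.001009 / 3.466×10⁻⁸ = 29120 N = 29.12 kN.
σ_{concrete} = P/A₁ = 29120/1375 = 21.18 MPa, compressive.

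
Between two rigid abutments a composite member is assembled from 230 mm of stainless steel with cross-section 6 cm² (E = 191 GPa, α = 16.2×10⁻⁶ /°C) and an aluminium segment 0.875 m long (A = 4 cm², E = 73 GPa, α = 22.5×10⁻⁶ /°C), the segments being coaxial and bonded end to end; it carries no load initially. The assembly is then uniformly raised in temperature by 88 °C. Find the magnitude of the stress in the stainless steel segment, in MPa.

Free thermal expansion of the whole bar: Σ αᵢΔT Lᵢ = 16.2×10⁻⁶×88×230 + 22.5×10⁻⁶×88×875 = 2.06 mm.
The rigid supports impose zero overall length change; the single axial force P common to all segments must satisfy P Σ Lᵢ/(AᵢEᵢ) = δ_free.
The series flexibility is Σ Lᵢ/(AᵢEᵢ) = 230/(600×191×10³) + 875/(400×73×10³) = 3.197×10⁻⁵ mm/N.
Hence P = δ_free / Σ(L/AE) = 2.06/3.197×10⁻⁵ = 64.44 kN (compressive).
σ_{stainless steel} = P / A = 64440 / 600 = 107.4 MPa.

σ ≈ 107 MPa (compressive)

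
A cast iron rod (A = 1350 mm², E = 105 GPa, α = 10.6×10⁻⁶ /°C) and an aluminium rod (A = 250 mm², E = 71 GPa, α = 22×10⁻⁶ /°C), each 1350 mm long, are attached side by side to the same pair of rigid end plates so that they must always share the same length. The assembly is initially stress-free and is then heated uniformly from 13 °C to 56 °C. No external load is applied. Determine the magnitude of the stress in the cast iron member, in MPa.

The aluminium has the larger α, so on heating it would change length more than the cast iron if both were free. The rigid plates force a common final length, so the aluminium is put into compression and the cast iron into tension, with equal and opposite forces P (no external load).
Compatibility of the two members (thermal + elastic change equal): (α₁ − α₂)ΔT = P·[1/(A₁E₁) + 1/(A₂E₂)].
|α₁ − α₂|·ΔT = 11.4×10⁻⁶ × 43 = 0.0004902.
1/(A₁E₁) + 1/(A₂E₂) = 1/(1350×105×10³) + 1/(250×71×10³) = 6.339×10⁻⁸ N⁻¹.
P = 0.0004902 / 6.339×10⁻⁸ = 7733 N = 7.733 kN.
σ_{cast iron} = P/A₁ = 7733/1350 = 5.728 MPa, tensile.

σ ≈ 5.73 MPa (tensile)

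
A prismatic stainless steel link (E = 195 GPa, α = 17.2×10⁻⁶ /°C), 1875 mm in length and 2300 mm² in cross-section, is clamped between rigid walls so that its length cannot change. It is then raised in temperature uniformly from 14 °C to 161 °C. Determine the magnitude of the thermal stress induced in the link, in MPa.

σ ≈ 493 MPa (compressive)

With length fixed, the mechanical strain must cancel the thermal strain αΔT = 17.2×10⁻⁶ × 147 = 2528.4×10⁻⁶.
The stress required to suppress this strain is σ = Eε = 195×10³ × 2528.4×10⁻⁶ = 493 MPa, compressive since the link is trying to expand.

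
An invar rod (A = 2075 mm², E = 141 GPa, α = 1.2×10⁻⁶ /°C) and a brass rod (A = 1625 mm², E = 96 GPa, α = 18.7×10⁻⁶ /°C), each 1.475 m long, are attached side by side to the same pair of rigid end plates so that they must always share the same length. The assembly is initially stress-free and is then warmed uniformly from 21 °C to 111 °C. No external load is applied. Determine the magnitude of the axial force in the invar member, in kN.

The brass has the larger α, so on heating it would change length more than the invar if both were free. The rigid plates force a common final length, so the brass is put into compression and the invar into tension, with equal and opposite forces P (no external load).
Equating the net (thermal + elastic) strains gives |α₁ − α₂|·ΔT = P·[1/(A₁E₁) + 1/(A₂E₂)].
|α₁ − α₂|·ΔT = 17.5×10⁻⁶ × 90 = 0.001575.
1/(A₁E₁) + 1/(A₂E₂) = 1/(2075×141×10³) + 1/(1625×96×10³) = 9.828×10⁻⁹ N⁻¹.
So P = 0.001575 / 9.828×10⁻⁹ = 160.3 kN.

P ≈ 160 kN (tensile in the invar)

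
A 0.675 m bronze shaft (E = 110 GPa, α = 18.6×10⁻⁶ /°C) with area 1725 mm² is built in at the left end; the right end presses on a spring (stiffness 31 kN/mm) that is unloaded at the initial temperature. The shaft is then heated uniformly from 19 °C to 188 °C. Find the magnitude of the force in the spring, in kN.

The unrestrained thermal change is αΔT L = 18.6×10⁻⁶ × 169 × 675 = 2.122 mm.
With a force P in the spring, the elastic change of the shaft is PL/(AE) and that of the spring is P/k; compatibility requires their sum to equal δ_free.
So P = δ_free / [L/(AE) + 1/k] = 2.122 / [ 675/(1725×110×10³) + 1/(31×10³) ].
P = 2.122 / 3.582×10⁻⁵ = 59240 N.

P ≈ 59.2 kN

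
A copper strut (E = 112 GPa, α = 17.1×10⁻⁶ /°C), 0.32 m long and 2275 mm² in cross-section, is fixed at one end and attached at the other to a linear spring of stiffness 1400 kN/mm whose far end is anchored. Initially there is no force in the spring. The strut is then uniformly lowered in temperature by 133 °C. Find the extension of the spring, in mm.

The unrestrained thermal change is αΔT L = 17.1×10⁻⁶ × 133 × 320 = 0.7278 mm.
Let P be the tensile force in the spring. The strut extends elastically by PL/(AE) and the spring stretches by P/k; together these equal δ_free.
P [ L/(AE) + 1/k ] = δ_free → P [ 320/(2275×112×10³) + 1/(1400×10³) ] = 0.7278.
P = 0.7278 / 1.97×10⁻⁶ = 369400 N.
Spring extension = P/k = 369400/(1400×10³) = 0.2639 mm.

δ ≈ 0.264 mm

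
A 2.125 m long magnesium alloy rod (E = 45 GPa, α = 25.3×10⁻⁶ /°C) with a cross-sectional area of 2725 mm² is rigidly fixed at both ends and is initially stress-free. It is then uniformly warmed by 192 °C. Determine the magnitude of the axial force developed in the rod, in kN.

With zero net strain, σ = E·αΔT = 45 GPa × 25.3×10⁻⁶ × 192 = 218.6 MPa.
Then P = σA = 218.6 × 2725 mm² = 595.7 kN, compressive.

P ≈ 596 kN (compressive)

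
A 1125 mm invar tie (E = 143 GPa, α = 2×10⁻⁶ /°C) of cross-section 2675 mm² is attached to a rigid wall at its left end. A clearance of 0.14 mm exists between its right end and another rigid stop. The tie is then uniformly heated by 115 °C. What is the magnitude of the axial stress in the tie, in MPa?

σ ≈ 15.1 MPa (compressive)

If the wall were absent the tie would grow by αΔT L = 2×10⁻⁶ × 115 × 1125 = 0.2587 mm.
This exceeds the 0.14 mm gap, so the wall pushes back. The portion of expansion that must be recovered elastically is δ_free − gap = 0.2587 − 0.14 = 0.1187 mm.
That suppressed elongation corresponds to σ = E·Δ/L = 143×10³ × 0.1187/1125 = 15.09 MPa.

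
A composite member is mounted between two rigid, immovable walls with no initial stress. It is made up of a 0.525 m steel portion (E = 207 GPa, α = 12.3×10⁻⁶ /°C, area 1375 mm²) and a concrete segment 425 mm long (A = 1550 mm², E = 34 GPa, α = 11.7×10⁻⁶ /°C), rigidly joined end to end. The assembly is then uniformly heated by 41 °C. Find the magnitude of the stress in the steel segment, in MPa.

If the supports were absent, the total length change would be Σ αᵢΔT Lᵢ = 12.3×10⁻⁶×41×525 + 11.7×10⁻⁶×41×425 = 0.4686 mm.
The walls prevent any net length change, so an axial force P (same in every segment) develops. Compatibility: P · Σ Lᵢ/(AᵢEᵢ) = δ_free.
The series flexibility is Σ Lᵢ/(AᵢEᵢ) = 525/(1375×207×10³) + 425/(1550×34×10³) = 9.909×10⁻⁶ mm/N.
So P = 0.4686 / 9.909×10⁻⁶ = 47.29 kN, compressive.
σ_{steel} = P / A = 47290 / 1375 = 34.4 MPa.

σ ≈ 34.4 MPa (compressive)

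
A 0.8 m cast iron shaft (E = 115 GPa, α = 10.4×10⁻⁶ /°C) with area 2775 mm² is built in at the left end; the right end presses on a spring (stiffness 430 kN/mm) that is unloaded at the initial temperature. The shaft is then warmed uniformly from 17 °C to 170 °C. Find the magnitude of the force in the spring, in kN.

If the spring were absent the shaft would lengthen by αΔT L = 10.4×10⁻⁶ × 153 × 800 = 1.273 mm.
Let P be the compressive force at the spring. The shaft shortens elastically by PL/(AE) and the spring compresses by P/k; together these equal δ_free.
So P = δ_free / [L/(AE) + 1/k] = 1.273 / [ 800/(2775×115×10³) + 1/(430×10³) ].
P = 1.273 / 4.832×10⁻⁶ = 263400 N.

P ≈ 263 kN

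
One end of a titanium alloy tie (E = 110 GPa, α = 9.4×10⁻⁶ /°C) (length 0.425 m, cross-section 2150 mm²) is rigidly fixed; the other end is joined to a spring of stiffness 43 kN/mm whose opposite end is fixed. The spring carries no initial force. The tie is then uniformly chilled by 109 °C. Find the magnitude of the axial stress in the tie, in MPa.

If the spring were absent the tie would shorten by αΔT L = 9.4×10⁻⁶ × 109 × 425 = 0.4355 mm.
Let P be the tensile force in the spring. The tie extends elastically by PL/(AE) and the spring stretches by P/k; together these equal δ_free.
So P = δ_free / [L/(AE) + 1/k] = 0.4355 / [ 425/(2150×110×10³) + 1/(43×10³) ].
P = 0.4355 / 2.505×10⁻⁵ = 17380 N.
σ = P/A = 17380/2150 = 8.084 MPa.

σ ≈ 8.08 MPa (tensile)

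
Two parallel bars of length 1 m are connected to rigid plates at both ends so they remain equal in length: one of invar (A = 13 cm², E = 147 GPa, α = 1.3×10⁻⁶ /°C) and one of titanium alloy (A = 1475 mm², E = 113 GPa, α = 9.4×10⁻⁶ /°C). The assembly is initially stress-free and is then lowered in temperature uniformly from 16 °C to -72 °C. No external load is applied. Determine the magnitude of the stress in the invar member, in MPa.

Equilibrium of a rigid end plate with no external load gives equal and opposite internal forces ±P in the two members. Since α_{titanium alloy} > α_{invar}, cooling drives the titanium alloy into tension and the invar into compression.
Setting the final lengths equal and cancelling L: (α₁ − α₂)ΔT = P/(A₁E₁) + P/(A₂E₂).
|α₁ − α₂|·ΔT = 8.1×10⁻⁶ × 88 = 0.0007128.
1/(A₁E₁) + 1/(A₂E₂) = 1/(1300×147×10³) + 1/(1475×113×10³) = 1.123×10⁻⁸ N⁻¹.
P = 0.0007128 / 1.123×10⁻⁸ = 63460 N = 63.46 kN.
σ_{invar} = P/A₁ = 63460/1300 = 48.81 MPa, compressive.

σ ≈ 48.8 MPa (compressive)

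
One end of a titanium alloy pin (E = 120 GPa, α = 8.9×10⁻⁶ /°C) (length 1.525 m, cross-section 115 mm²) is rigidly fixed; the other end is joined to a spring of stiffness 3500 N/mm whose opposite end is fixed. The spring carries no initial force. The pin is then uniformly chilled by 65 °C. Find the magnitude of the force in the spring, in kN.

P ≈ 2.23 kN

The unrestrained thermal change is αΔT L = 8.9×10⁻⁶ × 65 × 1525 = 0.8822 mm.
Let P be the tensile force in the spring. The pin extends elastically by PL/(AE) and the spring stretches by P/k; together these equal δ_free.
So P = δ_free / [L/(AE) + 1/k] = 0.8822 / [ 1525/(115×120×10³) + 1/(3500) ].
P = 0.8822 / 0.0003962 = 2227 N.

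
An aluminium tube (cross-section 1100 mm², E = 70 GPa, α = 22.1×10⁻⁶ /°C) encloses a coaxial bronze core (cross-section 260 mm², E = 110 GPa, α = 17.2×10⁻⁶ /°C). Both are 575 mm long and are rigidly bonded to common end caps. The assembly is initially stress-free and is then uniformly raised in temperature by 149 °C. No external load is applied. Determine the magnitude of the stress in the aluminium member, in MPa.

σ ≈ 13.8 MPa (compressive)

The aluminium has the larger α, so on heating it would change length more than the bronze if both were free. The rigid plates force a common final length, so the aluminium is put into compression and the bronze into tension, with equal and opposite forces P (no external load).
Setting the final lengths equal and cancelling L: (α₁ − α₂)ΔT = P/(A₁E₁) + P/(A₂E₂).
|α₁ − α₂|·ΔT = 4.9×10⁻⁶ × 149 = 0.0007301.
1/(A₁E₁) + 1/(A₂E₂) = 1/(1100×70×10³) + 1/(260×110×10³) = 4.795×10⁻⁸ N⁻¹.
So P = 0.0007301 / 4.795×10⁻⁸ = 15.23 kN.
σ_{aluminium} = P/A₁ = 15230/1100 = 13.84 MPa, compressive.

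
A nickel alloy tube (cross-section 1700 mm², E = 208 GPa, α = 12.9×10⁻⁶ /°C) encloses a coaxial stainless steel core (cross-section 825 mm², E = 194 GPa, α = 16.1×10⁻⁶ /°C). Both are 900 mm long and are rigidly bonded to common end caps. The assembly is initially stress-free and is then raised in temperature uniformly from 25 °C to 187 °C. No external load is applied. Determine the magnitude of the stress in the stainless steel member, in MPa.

σ ≈ 69.2 MPa (compressive)

Equilibrium of a rigid end plate with no external load gives equal and opposite internal forces ±P in the two members. Since α_{stainless steel} > α_{nickel alloy}, heating drives the stainless steel into compression and the nickel alloy into tension.
Compatibility of the two members (thermal + elastic change equal): (α₁ − α₂)ΔT = P·[1/(A₁E₁) + 1/(A₂E₂)].
|α₁ − α₂|·ΔT = 3.2×10⁻⁶ × 162 = 0.0005184.
1/(A₁E₁) + 1/(A₂E₂) = 1/(1700×208×10³) + 1/(825×194×10³) = 9.076×10⁻⁹ N⁻¹.
So P = 0.0005184 / 9.076×10⁻⁹ = 57.12 kN.
σ_{stainless steel} = P/A₂ = 57120/825 = 69.23 MPa, compressive.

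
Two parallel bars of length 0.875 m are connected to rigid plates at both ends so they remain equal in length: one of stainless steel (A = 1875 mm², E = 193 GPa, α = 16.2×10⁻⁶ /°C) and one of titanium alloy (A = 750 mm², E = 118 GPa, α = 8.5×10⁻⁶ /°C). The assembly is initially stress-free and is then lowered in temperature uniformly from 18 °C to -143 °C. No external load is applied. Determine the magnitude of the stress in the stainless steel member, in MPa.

Both members must finish at the same length. With the larger α, the stainless steel tends to over-contract; the plates restrain it, putting the stainless steel in tension and the titanium alloy in compression. With no external load the two internal forces are equal and opposite, magnitude P.
Compatibility of the two members (thermal + elastic change equal): (α₁ − α₂)ΔT = P·[1/(A₁E₁) + 1/(A₂E₂)].
|α₁ − α₂|·ΔT = 7.7×10⁻⁶ × 161 = 0.00124.
1/(A₁E₁) + 1/(A₂E₂) = 1/(1875×193×10³) + 1/(750×118×10³) = 1.406×10⁻⁸ N⁻¹.
So P = 0.00124 / 1.406×10⁻⁸ = 88.15 kN.
σ_{stainless steel} = P/A₁ = 88150/1875 = 47.02 MPa, tensile.

σ ≈ 47 MPa (tensile)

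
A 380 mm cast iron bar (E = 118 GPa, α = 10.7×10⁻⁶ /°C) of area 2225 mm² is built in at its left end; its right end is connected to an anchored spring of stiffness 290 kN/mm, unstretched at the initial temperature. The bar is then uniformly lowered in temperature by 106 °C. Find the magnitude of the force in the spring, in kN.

The unrestrained thermal change is αΔT L = 10.7×10⁻⁶ × 106 × 380 = 0.431 mm.
Let P be the tensile force in the spring. The bar extends elastically by PL/(AE) and the spring stretches by P/k; together these equal δ_free.
So P = δ_free / [L/(AE) + 1/k] = 0.431 / [ 380/(2225×118×10³) + 1/(290×10³) ].
P = 0.431 / 4.896×10⁻⁶ = 88040 N.

P ≈ 88 kN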